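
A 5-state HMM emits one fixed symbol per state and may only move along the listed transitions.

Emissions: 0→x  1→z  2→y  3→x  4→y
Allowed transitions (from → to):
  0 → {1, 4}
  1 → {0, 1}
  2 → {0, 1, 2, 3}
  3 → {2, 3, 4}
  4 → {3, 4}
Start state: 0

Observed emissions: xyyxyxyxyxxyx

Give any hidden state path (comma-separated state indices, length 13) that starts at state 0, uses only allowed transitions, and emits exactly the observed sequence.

0,4,4,3,2,0,4,3,4,3,3,4,3

  pos 0: x in {0,3}, choose 0; start
  pos 1: y in {2,4}, choose 4; 0->4 ok
  pos 2: y in {2,4}, choose 4; 4->4 ok
  pos 3: x in {0,3}, choose 3; 4->3 ok
  pos 4: y in {2,4}, choose 2; 3->2 ok
  pos 5: x in {0,3}, choose 0; 2->0 ok
  pos 6: y in {2,4}, choose 4; 0->4 ok
  pos 7: x in {0,3}, choose 3; 4->3 ok
  pos 8: y in {2,4}, choose 4; 3->4 ok
  pos 9: x in {0,3}, choose 3; 4->3 ok
  pos 10: x in {0,3}, choose 3; 3->3 ok
  pos 11: y in {2,4}, choose 4; 3->4 ok
  pos 12: x in {0,3}, choose 3; 4->3 ok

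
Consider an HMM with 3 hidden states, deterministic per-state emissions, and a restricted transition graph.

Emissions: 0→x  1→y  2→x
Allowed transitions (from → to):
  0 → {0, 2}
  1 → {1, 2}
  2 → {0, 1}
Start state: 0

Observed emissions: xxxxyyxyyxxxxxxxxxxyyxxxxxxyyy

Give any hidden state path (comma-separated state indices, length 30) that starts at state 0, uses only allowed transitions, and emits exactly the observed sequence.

0,0,0,2,1,1,2,1,1,2,0,2,0,0,0,0,0,0,2,1,1,2,0,0,2,0,2,1,1,1

  t0 'x' -> {0,2}, take 0 (start)
  t1 'x' -> {0,2}, take 0 (0->0 ok)
  t2 'x' -> {0,2}, take 0 (0->0 ok)
  t3 'x' -> {0,2}, take 2 (0->2 ok)
  t4 'y' -> {1}, take 1 (2->1 ok)
  t5 'y' -> {1}, take 1 (1->1 ok)
  t6 'x' -> {0,2}, take 2 (1->2 ok)
  t7 'y' -> {1}, take 1 (2->1 ok)
  t8 'y' -> {1}, take 1 (1->1 ok)
  t9 'x' -> {0,2}, take 2 (1->2 ok)
  t10 'x' -> {0,2}, take 0 (2->0 ok)
  t11 'x' -> {0,2}, take 2 (0->2 ok)
  t12 'x' -> {0,2}, take 0 (2->0 ok)
  t13 'x' -> {0,2}, take 0 (0->0 ok)
  t14 'x' -> {0,2}, take 0 (0->0 ok)
  t15 'x' -> {0,2}, take 0 (0->0 ok)
  t16 'x' -> {0,2}, take 0 (0->0 ok)
  t17 'x' -> {0,2}, take 0 (0->0 ok)
  t18 'x' -> {0,2}, take 2 (0->2 ok)
  t19 'y' -> {1}, take 1 (2->1 ok)
  t20 'y' -> {1}, take 1 (1->1 ok)
  t21 'x' -> {0,2}, take 2 (1->2 ok)
  t22 'x' -> {0,2}, take 0 (2->0 ok)
  t23 'x' -> {0,2}, take 0 (0->0 ok)
  t24 'x' -> {0,2}, take 2 (0->2 ok)
  t25 'x' -> {0,2}, take 0 (2->0 ok)
  t26 'x' -> {0,2}, take 2 (0->2 ok)
  t27 'y' -> {1}, take 1 (2->1 ok)
  t28 'y' -> {1}, take 1 (1->1 ok)
  t29 'y' -> {1}, take 1 (1->1 ok)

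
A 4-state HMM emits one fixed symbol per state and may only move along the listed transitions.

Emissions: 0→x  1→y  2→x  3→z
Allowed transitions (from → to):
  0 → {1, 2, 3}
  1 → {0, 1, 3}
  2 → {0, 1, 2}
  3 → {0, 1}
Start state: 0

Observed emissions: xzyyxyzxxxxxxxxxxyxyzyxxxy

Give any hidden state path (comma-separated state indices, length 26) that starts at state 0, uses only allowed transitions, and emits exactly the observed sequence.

  pos 0: x in {0,2}, choose 0; start
  pos 1: z in {3}, choose 3; 0->3 ok
  pos 2: y in {1}, choose 1; 3->1 ok
  pos 3: y in {1}, choose 1; 1->1 ok
  pos 4: x in {0,2}, choose 0; 1->0 ok
  pos 5: y in {1}, choose 1; 0->1 ok
  pos 6: z in {3}, choose 3; 1->3 ok
  pos 7: x in {0,2}, choose 0; 3->0 ok
  pos 8: x in {0,2}, choose 2; 0->2 ok
  pos 9: x in {0,2}, choose 2; 2->2 ok
  pos 10: x in {0,2}, choose 2; 2->2 ok
  pos 11: x in {0,2}, choose 0; 2->0 ok
  pos 12: x in {0,2}, choose 2; 0->2 ok
  pos 13: x in {0,2}, choose 2; 2->2 ok
  pos 14: x in {0,2}, choose 2; 2->2 ok
  pos 15: x in {0,2}, choose 2; 2->2 ok
  pos 16: x in {0,2}, choose 2; 2->2 ok
  pos 17: y in {1}, choose 1; 2->1 ok
  pos 18: x in {0,2}, choose 0; 1->0 ok
  pos 19: y in {1}, choose 1; 0->1 ok
  pos 20: z in {3}, choose 3; 1->3 ok
  pos 21: y in {1}, choose 1; 3->1 ok
  pos 22: x in {0,2}, choose 0; 1->0 ok
  pos 23: x in {0,2}, choose 2; 0->2 ok
  pos 24: x in {0,2}, choose 0; 2->0 ok
  pos 25: y in {1}, choose 1; 0->1 ok

0,3,1,1,0,1,3,0,2,2,2,0,2,2,2,2,2,1,0,1,3,1,0,2,0,1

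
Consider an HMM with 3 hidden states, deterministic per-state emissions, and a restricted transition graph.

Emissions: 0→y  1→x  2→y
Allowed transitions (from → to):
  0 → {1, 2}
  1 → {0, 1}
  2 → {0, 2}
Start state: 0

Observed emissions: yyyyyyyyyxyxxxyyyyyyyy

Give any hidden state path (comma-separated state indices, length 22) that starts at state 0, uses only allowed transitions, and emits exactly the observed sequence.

  pos 0: y in {0,2}, choose 0; start
  pos 1: y in {0,2}, choose 2; 0->2 ok
  pos 2: y in {0,2}, choose 2; 2->2 ok
  pos 3: y in {0,2}, choose 2; 2->2 ok
  pos 4: y in {0,2}, choose 2; 2->2 ok
  pos 5: y in {0,2}, choose 0; 2->0 ok
  pos 6: y in {0,2}, choose 2; 0->2 ok
  pos 7: y in {0,2}, choose 2; 2->2 ok
  pos 8: y in {0,2}, choose 0; 2->0 ok
  pos 9: x in {1}, choose 1; 0->1 ok
  pos 10: y in {0,2}, choose 0; 1->0 ok
  pos 11: x in {1}, choose 1; 0->1 ok
  pos 12: x in {1}, choose 1; 1->1 ok
  pos 13: x in {1}, choose 1; 1->1 ok
  pos 14: y in {0,2}, choose 0; 1->0 ok
  pos 15: y in {0,2}, choose 2; 0->2 ok
  pos 16: y in {0,2}, choose 0; 2->0 ok
  pos 17: y in {0,2}, choose 2; 0->2 ok
  pos 18: y in {0,2}, choose 2; 2->2 ok
  pos 19: y in {0,2}, choose 0; 2->0 ok
  pos 20: y in {0,2}, choose 2; 0->2 ok
  pos 21: y in {0,2}, choose 0; 2->0 ok

0,2,2,2,2,0,2,2,0,1,0,1,1,1,0,2,0,2,2,0,2,0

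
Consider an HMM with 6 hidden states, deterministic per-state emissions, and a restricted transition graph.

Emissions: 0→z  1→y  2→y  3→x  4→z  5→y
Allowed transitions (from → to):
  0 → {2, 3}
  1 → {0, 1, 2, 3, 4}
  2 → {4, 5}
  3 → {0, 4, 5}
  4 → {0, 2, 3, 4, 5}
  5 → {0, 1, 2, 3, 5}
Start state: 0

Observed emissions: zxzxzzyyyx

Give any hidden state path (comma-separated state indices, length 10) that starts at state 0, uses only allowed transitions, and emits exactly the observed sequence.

  [0] z  {0,4}  => 0  start
  [1] x  {3}  => 3  0->3 ok
  [2] z  {0,4}  => 0  3->0 ok
  [3] x  {3}  => 3  0->3 ok
  [4] z  {0,4}  => 4  3->4 ok
  [5] z  {0,4}  => 0  4->0 ok
  [6] y  {1,2,5}  => 2  0->2 ok
  [7] y  {1,2,5}  => 5  2->5 ok
  [8] y  {1,2,5}  => 1  5->1 ok
  [9] x  {3}  => 3  1->3 ok

0,3,0,3,4,0,2,5,1,3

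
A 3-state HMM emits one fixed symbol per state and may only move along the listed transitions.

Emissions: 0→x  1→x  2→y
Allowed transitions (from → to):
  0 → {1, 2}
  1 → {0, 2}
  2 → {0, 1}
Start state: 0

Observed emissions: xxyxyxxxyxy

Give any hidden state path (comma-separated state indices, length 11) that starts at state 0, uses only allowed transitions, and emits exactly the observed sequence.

  0: obs=x cand={0,1} pick 0 [start]
  1: obs=x cand={0,1} pick 1 [0->1 ok]
  2: obs=y cand={2} pick 2 [1->2 ok]
  3: obs=x cand={0,1} pick 0 [2->0 ok]
  4: obs=y cand={2} pick 2 [0->2 ok]
  5: obs=x cand={0,1} pick 1 [2->1 ok]
  6: obs=x cand={0,1} pick 0 [1->0 ok]
  7: obs=x cand={0,1} pick 1 [0->1 ok]
  8: obs=y cand={2} pick 2 [1->2 ok]
  9: obs=x cand={0,1} pick 0 [2->0 ok]
  10: obs=y cand={2} pick 2 [0->2 ok]

0,1,2,0,2,1,0,1,2,0,2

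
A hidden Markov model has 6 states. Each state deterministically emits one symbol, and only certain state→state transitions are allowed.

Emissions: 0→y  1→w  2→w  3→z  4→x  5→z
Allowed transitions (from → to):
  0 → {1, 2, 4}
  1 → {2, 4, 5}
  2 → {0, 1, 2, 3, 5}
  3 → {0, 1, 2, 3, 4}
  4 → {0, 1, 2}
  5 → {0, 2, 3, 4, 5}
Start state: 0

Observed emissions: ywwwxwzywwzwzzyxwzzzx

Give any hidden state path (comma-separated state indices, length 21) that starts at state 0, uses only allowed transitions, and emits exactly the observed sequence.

  0: obs=y cand={0} pick 0 [start]
  1: obs=w cand={1,2} pick 1 [0->1 ok]
  2: obs=w cand={1,2} pick 2 [1->2 ok]
  3: obs=w cand={1,2} pick 1 [2->1 ok]
  4: obs=x cand={4} pick 4 [1->4 ok]
  5: obs=w cand={1,2} pick 1 [4->1 ok]
  6: obs=z cand={3,5} pick 5 [1->5 ok]
  7: obs=y cand={0} pick 0 [5->0 ok]
  8: obs=w cand={1,2} pick 1 [0->1 ok]
  9: obs=w cand={1,2} pick 2 [1->2 ok]
  10: obs=z cand={3,5} pick 3 [2->3 ok]
  11: obs=w cand={1,2} pick 2 [3->2 ok]
  12: obs=z cand={3,5} pick 3 [2->3 ok]
  13: obs=z cand={3,5} pick 3 [3->3 ok]
  14: obs=y cand={0} pick 0 [3->0 ok]
  15: obs=x cand={4} pick 4 [0->4 ok]
  16: obs=w cand={1,2} pick 1 [4->1 ok]
  17: obs=z cand={3,5} pick 5 [1->5 ok]
  18: obs=z cand={3,5} pick 5 [5->5 ok]
  19: obs=z cand={3,5} pick 3 [5->3 ok]
  20: obs=x cand={4} pick 4 [3->4 ok]

0,1,2,1,4,1,5,0,1,2,3,2,3,3,0,4,1,5,5,3,4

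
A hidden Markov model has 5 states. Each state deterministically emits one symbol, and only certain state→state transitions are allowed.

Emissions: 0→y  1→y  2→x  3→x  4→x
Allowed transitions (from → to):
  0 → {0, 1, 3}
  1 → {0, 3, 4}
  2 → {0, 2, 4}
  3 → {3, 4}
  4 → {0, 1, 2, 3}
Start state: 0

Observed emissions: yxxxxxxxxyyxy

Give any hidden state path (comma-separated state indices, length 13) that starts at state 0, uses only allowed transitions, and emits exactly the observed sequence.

  pos 0: y in {0,1}, choose 0; start
  pos 1: x in {2,3,4}, choose 3; 0->3 ok
  pos 2: x in {2,3,4}, choose 3; 3->3 ok
  pos 3: x in {2,3,4}, choose 3; 3->3 ok
  pos 4: x in {2,3,4}, choose 4; 3->4 ok
  pos 5: x in {2,3,4}, choose 3; 4->3 ok
  pos 6: x in {2,3,4}, choose 4; 3->4 ok
  pos 7: x in {2,3,4}, choose 2; 4->2 ok
  pos 8: x in {2,3,4}, choose 2; 2->2 ok
  pos 9: y in {0,1}, choose 0; 2->0 ok
  pos 10: y in {0,1}, choose 1; 0->1 ok
  pos 11: x in {2,3,4}, choose 4; 1->4 ok
  pos 12: y in {0,1}, choose 1; 4->1 ok

0,3,3,3,4,3,4,2,2,0,1,4,1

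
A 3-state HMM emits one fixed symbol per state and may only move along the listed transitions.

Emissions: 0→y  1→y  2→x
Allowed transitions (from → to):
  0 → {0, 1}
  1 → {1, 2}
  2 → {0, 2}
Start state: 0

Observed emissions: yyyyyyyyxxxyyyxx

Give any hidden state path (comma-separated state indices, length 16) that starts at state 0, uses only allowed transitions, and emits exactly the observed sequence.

  pos 0: y in {0,1}, choose 0; start
  pos 1: y in {0,1}, choose 0; 0->0 ok
  pos 2: y in {0,1}, choose 0; 0->0 ok
  pos 3: y in {0,1}, choose 1; 0->1 ok
  pos 4: y in {0,1}, choose 1; 1->1 ok
  pos 5: y in {0,1}, choose 1; 1->1 ok
  pos 6: y in {0,1}, choose 1; 1->1 ok
  pos 7: y in {0,1}, choose 1; 1->1 ok
  pos 8: x in {2}, choose 2; 1->2 ok
  pos 9: x in {2}, choose 2; 2->2 ok
  pos 10: x in {2}, choose 2; 2->2 ok
  pos 11: y in {0,1}, choose 0; 2->0 ok
  pos 12: y in {0,1}, choose 0; 0->0 ok
  pos 13: y in {0,1}, choose 1; 0->1 ok
  pos 14: x in {2}, choose 2; 1->2 ok
  pos 15: x in {2}, choose 2; 2->2 ok

0,0,0,1,1,1,1,1,2,2,2,0,0,1,2,2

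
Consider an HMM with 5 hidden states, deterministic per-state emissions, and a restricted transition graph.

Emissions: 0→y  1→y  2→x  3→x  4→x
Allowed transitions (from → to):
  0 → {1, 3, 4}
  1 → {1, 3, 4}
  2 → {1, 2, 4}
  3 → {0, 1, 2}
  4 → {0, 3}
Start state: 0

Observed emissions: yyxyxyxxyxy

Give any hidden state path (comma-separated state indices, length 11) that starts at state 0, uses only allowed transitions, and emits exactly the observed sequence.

  t0 'y' -> {0,1}, take 0 (start)
  t1 'y' -> {0,1}, take 1 (0->1 ok)
  t2 'x' -> {2,3,4}, take 3 (1->3 ok)
  t3 'y' -> {0,1}, take 0 (3->0 ok)
  t4 'x' -> {2,3,4}, take 3 (0->3 ok)
  t5 'y' -> {0,1}, take 0 (3->0 ok)
  t6 'x' -> {2,3,4}, take 4 (0->4 ok)
  t7 'x' -> {2,3,4}, take 3 (4->3 ok)
  t8 'y' -> {0,1}, take 1 (3->1 ok)
  t9 'x' -> {2,3,4}, take 3 (1->3 ok)
  t10 'y' -> {0,1}, take 0 (3->0 ok)

0,1,3,0,3,0,4,3,1,3,0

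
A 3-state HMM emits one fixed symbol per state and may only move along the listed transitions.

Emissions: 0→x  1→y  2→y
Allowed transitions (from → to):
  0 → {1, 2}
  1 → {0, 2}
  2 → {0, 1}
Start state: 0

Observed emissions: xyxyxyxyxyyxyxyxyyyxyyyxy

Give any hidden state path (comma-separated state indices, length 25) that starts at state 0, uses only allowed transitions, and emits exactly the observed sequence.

0,2,0,1,0,2,0,1,0,1,2,0,1,0,1,0,2,1,2,0,1,2,1,0,2

  [0] x  {0}  => 0  start
  [1] y  {1,2}  => 2  0->2 ok
  [2] x  {0}  => 0  2->0 ok
  [3] y  {1,2}  => 1  0->1 ok
  [4] x  {0}  => 0  1->0 ok
  [5] y  {1,2}  => 2  0->2 ok
  [6] x  {0}  => 0  2->0 ok
  [7] y  {1,2}  => 1  0->1 ok
  [8] x  {0}  => 0  1->0 ok
  [9] y  {1,2}  => 1  0->1 ok
  [10] y  {1,2}  => 2  1->2 ok
  [11] x  {0}  => 0  2->0 ok
  [12] y  {1,2}  => 1  0->1 ok
  [13] x  {0}  => 0  1->0 ok
  [14] y  {1,2}  => 1  0->1 ok
  [15] x  {0}  => 0  1->0 ok
  [16] y  {1,2}  => 2  0->2 ok
  [17] y  {1,2}  => 1  2->1 ok
  [18] y  {1,2}  => 2  1->2 ok
  [19] x  {0}  => 0  2->0 ok
  [20] y  {1,2}  => 1  0->1 ok
  [21] y  {1,2}  => 2  1->2 ok
  [22] y  {1,2}  => 1  2->1 ok
  [23] x  {0}  => 0  1->0 ok
  [24] y  {1,2}  => 2  0->2 ok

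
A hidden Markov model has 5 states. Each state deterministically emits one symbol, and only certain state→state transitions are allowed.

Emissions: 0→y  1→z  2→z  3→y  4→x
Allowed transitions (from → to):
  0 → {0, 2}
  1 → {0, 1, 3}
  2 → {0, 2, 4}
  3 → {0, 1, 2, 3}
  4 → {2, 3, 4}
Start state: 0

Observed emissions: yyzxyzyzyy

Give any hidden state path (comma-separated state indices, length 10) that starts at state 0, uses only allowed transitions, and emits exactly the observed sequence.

  pos 0: y in {0,3}, choose 0; start
  pos 1: y in {0,3}, choose 0; 0->0 ok
  pos 2: z in {1,2}, choose 2; 0->2 ok
  pos 3: x in {4}, choose 4; 2->4 ok
  pos 4: y in {0,3}, choose 3; 4->3 ok
  pos 5: z in {1,2}, choose 1; 3->1 ok
  pos 6: y in {0,3}, choose 3; 1->3 ok
  pos 7: z in {1,2}, choose 1; 3->1 ok
  pos 8: y in {0,3}, choose 0; 1->0 ok
  pos 9: y in {0,3}, choose 0; 0->0 ok

0,0,2,4,3,1,3,1,0,0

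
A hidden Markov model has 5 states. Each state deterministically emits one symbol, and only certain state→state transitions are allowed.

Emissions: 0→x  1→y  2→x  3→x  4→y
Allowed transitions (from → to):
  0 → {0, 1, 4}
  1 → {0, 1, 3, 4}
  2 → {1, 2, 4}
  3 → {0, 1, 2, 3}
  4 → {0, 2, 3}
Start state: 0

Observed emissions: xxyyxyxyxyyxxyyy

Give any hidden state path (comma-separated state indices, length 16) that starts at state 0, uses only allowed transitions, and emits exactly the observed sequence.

  [0] x  {0,2,3}  => 0  start
  [1] x  {0,2,3}  => 0  0->0 ok
  [2] y  {1,4}  => 1  0->1 ok
  [3] y  {1,4}  => 4  1->4 ok
  [4] x  {0,2,3}  => 0  4->0 ok
  [5] y  {1,4}  => 1  0->1 ok
  [6] x  {0,2,3}  => 0  1->0 ok
  [7] y  {1,4}  => 4  0->4 ok
  [8] x  {0,2,3}  => 3  4->3 ok
  [9] y  {1,4}  => 1  3->1 ok
  [10] y  {1,4}  => 4  1->4 ok
  [11] x  {0,2,3}  => 3  4->3 ok
  [12] x  {0,2,3}  => 3  3->3 ok
  [13] y  {1,4}  => 1  3->1 ok
  [14] y  {1,4}  => 1  1->1 ok
  [15] y  {1,4}  => 4  1->4 ok

0,0,1,4,0,1,0,4,3,1,4,3,3,1,1,4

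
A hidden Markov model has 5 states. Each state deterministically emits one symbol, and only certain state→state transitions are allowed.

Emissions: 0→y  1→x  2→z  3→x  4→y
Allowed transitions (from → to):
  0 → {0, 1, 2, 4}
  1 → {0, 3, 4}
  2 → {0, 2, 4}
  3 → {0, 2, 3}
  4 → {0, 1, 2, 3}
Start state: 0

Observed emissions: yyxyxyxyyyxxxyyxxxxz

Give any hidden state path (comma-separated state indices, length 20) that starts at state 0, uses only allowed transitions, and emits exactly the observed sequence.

  0: obs=y cand={0,4} pick 0 [start]
  1: obs=y cand={0,4} pick 4 [0->4 ok]
  2: obs=x cand={1,3} pick 3 [4->3 ok]
  3: obs=y cand={0,4} pick 0 [3->0 ok]
  4: obs=x cand={1,3} pick 1 [0->1 ok]
  5: obs=y cand={0,4} pick 4 [1->4 ok]
  6: obs=x cand={1,3} pick 1 [4->1 ok]
  7: obs=y cand={0,4} pick 0 [1->0 ok]
  8: obs=y cand={0,4} pick 0 [0->0 ok]
  9: obs=y cand={0,4} pick 0 [0->0 ok]
  10: obs=x cand={1,3} pick 1 [0->1 ok]
  11: obs=x cand={1,3} pick 3 [1->3 ok]
  12: obs=x cand={1,3} pick 3 [3->3 ok]
  13: obs=y cand={0,4} pick 0 [3->0 ok]
  14: obs=y cand={0,4} pick 0 [0->0 ok]
  15: obs=x cand={1,3} pick 1 [0->1 ok]
  16: obs=x cand={1,3} pick 3 [1->3 ok]
  17: obs=x cand={1,3} pick 3 [3->3 ok]
  18: obs=x cand={1,3} pick 3 [3->3 ok]
  19: obs=z cand={2} pick 2 [3->2 ok]

0,4,3,0,1,4,1,0,0,0,1,3,3,0,0,1,3,3,3,2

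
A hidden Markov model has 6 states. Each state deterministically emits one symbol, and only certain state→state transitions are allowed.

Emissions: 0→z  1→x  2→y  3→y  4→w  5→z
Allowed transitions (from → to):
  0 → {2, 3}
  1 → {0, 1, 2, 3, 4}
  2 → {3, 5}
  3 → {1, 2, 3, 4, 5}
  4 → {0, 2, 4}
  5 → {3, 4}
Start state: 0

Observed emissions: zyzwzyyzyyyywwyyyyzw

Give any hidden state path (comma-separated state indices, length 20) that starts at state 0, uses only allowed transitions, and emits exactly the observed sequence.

0,2,5,4,0,3,2,5,3,3,3,3,4,4,2,3,3,2,5,4

  0: obs=z cand={0,5} pick 0 [start]
  1: obs=y cand={2,3} pick 2 [0->2 ok]
  2: obs=z cand={0,5} pick 5 [2->5 ok]
  3: obs=w cand={4} pick 4 [5->4 ok]
  4: obs=z cand={0,5} pick 0 [4->0 ok]
  5: obs=y cand={2,3} pick 3 [0->3 ok]
  6: obs=y cand={2,3} pick 2 [3->2 ok]
  7: obs=z cand={0,5} pick 5 [2->5 ok]
  8: obs=y cand={2,3} pick 3 [5->3 ok]
  9: obs=y cand={2,3} pick 3 [3->3 ok]
  10: obs=y cand={2,3} pick 3 [3->3 ok]
  11: obs=y cand={2,3} pick 3 [3->3 ok]
  12: obs=w cand={4} pick 4 [3->4 ok]
  13: obs=w cand={4} pick 4 [4->4 ok]
  14: obs=y cand={2,3} pick 2 [4->2 ok]
  15: obs=y cand={2,3} pick 3 [2->3 ok]
  16: obs=y cand={2,3} pick 3 [3->3 ok]
  17: obs=y cand={2,3} pick 2 [3->2 ok]
  18: obs=z cand={0,5} pick 5 [2->5 ok]
  19: obs=w cand={4} pick 4 [5->4 ok]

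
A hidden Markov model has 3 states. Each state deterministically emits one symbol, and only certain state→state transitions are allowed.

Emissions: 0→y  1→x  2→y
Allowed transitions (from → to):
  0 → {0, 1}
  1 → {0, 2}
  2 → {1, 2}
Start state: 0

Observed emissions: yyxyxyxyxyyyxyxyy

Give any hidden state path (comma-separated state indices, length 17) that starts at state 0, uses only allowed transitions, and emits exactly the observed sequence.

  0: obs=y cand={0,2} pick 0 [start]
  1: obs=y cand={0,2} pick 0 [0->0 ok]
  2: obs=x cand={1} pick 1 [0->1 ok]
  3: obs=y cand={0,2} pick 2 [1->2 ok]
  4: obs=x cand={1} pick 1 [2->1 ok]
  5: obs=y cand={0,2} pick 0 [1->0 ok]
  6: obs=x cand={1} pick 1 [0->1 ok]
  7: obs=y cand={0,2} pick 2 [1->2 ok]
  8: obs=x cand={1} pick 1 [2->1 ok]
  9: obs=y cand={0,2} pick 2 [1->2 ok]
  10: obs=y cand={0,2} pick 2 [2->2 ok]
  11: obs=y cand={0,2} pick 2 [2->2 ok]
  12: obs=x cand={1} pick 1 [2->1 ok]
  13: obs=y cand={0,2} pick 2 [1->2 ok]
  14: obs=x cand={1} pick 1 [2->1 ok]
  15: obs=y cand={0,2} pick 2 [1->2 ok]
  16: obs=y cand={0,2} pick 2 [2->2 ok]

0,0,1,2,1,0,1,2,1,2,2,2,1,2,1,2,2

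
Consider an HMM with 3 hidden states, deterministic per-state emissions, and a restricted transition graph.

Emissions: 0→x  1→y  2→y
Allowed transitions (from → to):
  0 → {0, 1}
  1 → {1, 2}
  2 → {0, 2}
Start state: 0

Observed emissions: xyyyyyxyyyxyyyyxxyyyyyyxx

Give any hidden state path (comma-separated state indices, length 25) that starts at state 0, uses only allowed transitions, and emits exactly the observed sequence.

  pos 0: x in {0}, choose 0; start
  pos 1: y in {1,2}, choose 1; 0->1 ok
  pos 2: y in {1,2}, choose 2; 1->2 ok
  pos 3: y in {1,2}, choose 2; 2->2 ok
  pos 4: y in {1,2}, choose 2; 2->2 ok
  pos 5: y in {1,2}, choose 2; 2->2 ok
  pos 6: x in {0}, choose 0; 2->0 ok
  pos 7: y in {1,2}, choose 1; 0->1 ok
  pos 8: y in {1,2}, choose 1; 1->1 ok
  pos 9: y in {1,2}, choose 2; 1->2 ok
  pos 10: x in {0}, choose 0; 2->0 ok
  pos 11: y in {1,2}, choose 1; 0->1 ok
  pos 12: y in {1,2}, choose 1; 1->1 ok
  pos 13: y in {1,2}, choose 1; 1->1 ok
  pos 14: y in {1,2}, choose 2; 1->2 ok
  pos 15: x in {0}, choose 0; 2->0 ok
  pos 16: x in {0}, choose 0; 0->0 ok
  pos 17: y in {1,2}, choose 1; 0->1 ok
  pos 18: y in {1,2}, choose 1; 1->1 ok
  pos 19: y in {1,2}, choose 1; 1->1 ok
  pos 20: y in {1,2}, choose 2; 1->2 ok
  pos 21: y in {1,2}, choose 2; 2->2 ok
  pos 22: y in {1,2}, choose 2; 2->2 ok
  pos 23: x in {0}, choose 0; 2->0 ok
  pos 24: x in {0}, choose 0; 0->0 ok

0,1,2,2,2,2,0,1,1,2,0,1,1,1,2,0,0,1,1,1,2,2,2,0,0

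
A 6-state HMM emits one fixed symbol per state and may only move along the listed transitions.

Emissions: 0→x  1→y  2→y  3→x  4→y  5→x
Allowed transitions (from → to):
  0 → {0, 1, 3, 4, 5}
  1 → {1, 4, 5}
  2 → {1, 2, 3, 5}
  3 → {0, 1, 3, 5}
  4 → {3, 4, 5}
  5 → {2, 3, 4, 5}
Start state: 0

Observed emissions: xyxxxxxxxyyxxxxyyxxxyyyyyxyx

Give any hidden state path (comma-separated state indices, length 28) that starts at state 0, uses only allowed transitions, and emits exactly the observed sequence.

  pos 0: x in {0,3,5}, choose 0; start
  pos 1: y in {1,2,4}, choose 1; 0->1 ok
  pos 2: x in {0,3,5}, choose 5; 1->5 ok
  pos 3: x in {0,3,5}, choose 5; 5->5 ok
  pos 4: x in {0,3,5}, choose 5; 5->5 ok
  pos 5: x in {0,3,5}, choose 3; 5->3 ok
  pos 6: x in {0,3,5}, choose 0; 3->0 ok
  pos 7: x in {0,3,5}, choose 3; 0->3 ok
  pos 8: x in {0,3,5}, choose 0; 3->0 ok
  pos 9: y in {1,2,4}, choose 1; 0->1 ok
  pos 10: y in {1,2,4}, choose 4; 1->4 ok
  pos 11: x in {0,3,5}, choose 3; 4->3 ok
  pos 12: x in {0,3,5}, choose 0; 3->0 ok
  pos 13: x in {0,3,5}, choose 3; 0->3 ok
  pos 14: x in {0,3,5}, choose 3; 3->3 ok
  pos 15: y in {1,2,4}, choose 1; 3->1 ok
  pos 16: y in {1,2,4}, choose 4; 1->4 ok
  pos 17: x in {0,3,5}, choose 3; 4->3 ok
  pos 18: x in {0,3,5}, choose 5; 3->5 ok
  pos 19: x in {0,3,5}, choose 5; 5->5 ok
  pos 20: y in {1,2,4}, choose 2; 5->2 ok
  pos 21: y in {1,2,4}, choose 2; 2->2 ok
  pos 22: y in {1,2,4}, choose 2; 2->2 ok
  pos 23: y in {1,2,4}, choose 1; 2->1 ok
  pos 24: y in {1,2,4}, choose 4; 1->4 ok
  pos 25: x in {0,3,5}, choose 5; 4->5 ok
  pos 26: y in {1,2,4}, choose 2; 5->2 ok
  pos 27: x in {0,3,5}, choose 5; 2->5 ok

0,1,5,5,5,3,0,3,0,1,4,3,0,3,3,1,4,3,5,5,2,2,2,1,4,5,2,5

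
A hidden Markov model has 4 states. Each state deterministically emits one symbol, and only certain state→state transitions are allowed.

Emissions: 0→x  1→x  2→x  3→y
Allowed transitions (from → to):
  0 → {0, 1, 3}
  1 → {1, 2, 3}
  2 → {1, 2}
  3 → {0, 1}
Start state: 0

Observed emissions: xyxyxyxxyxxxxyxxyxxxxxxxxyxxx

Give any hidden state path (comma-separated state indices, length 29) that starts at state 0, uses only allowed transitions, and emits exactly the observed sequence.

  0: obs=x cand={0,1,2} pick 0 [start]
  1: obs=y cand={3} pick 3 [0->3 ok]
  2: obs=x cand={0,1,2} pick 1 [3->1 ok]
  3: obs=y cand={3} pick 3 [1->3 ok]
  4: obs=x cand={0,1,2} pick 1 [3->1 ok]
  5: obs=y cand={3} pick 3 [1->3 ok]
  6: obs=x cand={0,1,2} pick 1 [3->1 ok]
  7: obs=x cand={0,1,2} pick 1 [1->1 ok]
  8: obs=y cand={3} pick 3 [1->3 ok]
  9: obs=x cand={0,1,2} pick 1 [3->1 ok]
  10: obs=x cand={0,1,2} pick 1 [1->1 ok]
  11: obs=x cand={0,1,2} pick 1 [1->1 ok]
  12: obs=x cand={0,1,2} pick 1 [1->1 ok]
  13: obs=y cand={3} pick 3 [1->3 ok]
  14: obs=x cand={0,1,2} pick 0 [3->0 ok]
  15: obs=x cand={0,1,2} pick 0 [0->0 ok]
  16: obs=y cand={3} pick 3 [0->3 ok]
  17: obs=x cand={0,1,2} pick 1 [3->1 ok]
  18: obs=x cand={0,1,2} pick 2 [1->2 ok]
  19: obs=x cand={0,1,2} pick 2 [2->2 ok]
  20: obs=x cand={0,1,2} pick 2 [2->2 ok]
  21: obs=x cand={0,1,2} pick 2 [2->2 ok]
  22: obs=x cand={0,1,2} pick 1 [2->1 ok]
  23: obs=x cand={0,1,2} pick 1 [1->1 ok]
  24: obs=x cand={0,1,2} pick 1 [1->1 ok]
  25: obs=y cand={3} pick 3 [1->3 ok]
  26: obs=x cand={0,1,2} pick 1 [3->1 ok]
  27: obs=x cand={0,1,2} pick 2 [1->2 ok]
  28: obs=x cand={0,1,2} pick 2 [2->2 ok]

0,3,1,3,1,3,1,1,3,1,1,1,1,3,0,0,3,1,2,2,2,2,1,1,1,3,1,2,2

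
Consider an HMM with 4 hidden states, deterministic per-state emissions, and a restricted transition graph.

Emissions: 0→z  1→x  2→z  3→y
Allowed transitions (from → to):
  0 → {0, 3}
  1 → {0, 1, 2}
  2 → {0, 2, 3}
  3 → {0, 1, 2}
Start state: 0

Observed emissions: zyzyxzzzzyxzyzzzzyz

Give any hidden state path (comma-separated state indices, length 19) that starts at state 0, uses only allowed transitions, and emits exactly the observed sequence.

0,3,2,3,1,0,0,0,0,3,1,0,3,2,2,0,0,3,2

  pos 0: z in {0,2}, choose 0; start
  pos 1: y in {3}, choose 3; 0->3 ok
  pos 2: z in {0,2}, choose 2; 3->2 ok
  pos 3: y in {3}, choose 3; 2->3 ok
  pos 4: x in {1}, choose 1; 3->1 ok
  pos 5: z in {0,2}, choose 0; 1->0 ok
  pos 6: z in {0,2}, choose 0; 0->0 ok
  pos 7: z in {0,2}, choose 0; 0->0 ok
  pos 8: z in {0,2}, choose 0; 0->0 ok
  pos 9: y in {3}, choose 3; 0->3 ok
  pos 10: x in {1}, choose 1; 3->1 ok
  pos 11: z in {0,2}, choose 0; 1->0 ok
  pos 12: y in {3}, choose 3; 0->3 ok
  pos 13: z in {0,2}, choose 2; 3->2 ok
  pos 14: z in {0,2}, choose 2; 2->2 ok
  pos 15: z in {0,2}, choose 0; 2->0 ok
  pos 16: z in {0,2}, choose 0; 0->0 ok
  pos 17: y in {3}, choose 3; 0->3 ok
  pos 18: z in {0,2}, choose 2; 3->2 ok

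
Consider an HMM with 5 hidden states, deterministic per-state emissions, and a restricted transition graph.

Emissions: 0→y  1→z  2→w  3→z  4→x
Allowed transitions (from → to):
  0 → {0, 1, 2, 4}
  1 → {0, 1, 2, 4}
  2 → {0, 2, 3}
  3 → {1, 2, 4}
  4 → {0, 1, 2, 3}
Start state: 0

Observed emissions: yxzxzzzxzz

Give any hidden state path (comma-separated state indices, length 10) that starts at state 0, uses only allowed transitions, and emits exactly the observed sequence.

  [0] y  {0}  => 0  start
  [1] x  {4}  => 4  0->4 ok
  [2] z  {1,3}  => 1  4->1 ok
  [3] x  {4}  => 4  1->4 ok
  [4] z  {1,3}  => 1  4->1 ok
  [5] z  {1,3}  => 1  1->1 ok
  [6] z  {1,3}  => 1  1->1 ok
  [7] x  {4}  => 4  1->4 ok
  [8] z  {1,3}  => 3  4->3 ok
  [9] z  {1,3}  => 1  3->1 ok

0,4,1,4,1,1,1,4,3,1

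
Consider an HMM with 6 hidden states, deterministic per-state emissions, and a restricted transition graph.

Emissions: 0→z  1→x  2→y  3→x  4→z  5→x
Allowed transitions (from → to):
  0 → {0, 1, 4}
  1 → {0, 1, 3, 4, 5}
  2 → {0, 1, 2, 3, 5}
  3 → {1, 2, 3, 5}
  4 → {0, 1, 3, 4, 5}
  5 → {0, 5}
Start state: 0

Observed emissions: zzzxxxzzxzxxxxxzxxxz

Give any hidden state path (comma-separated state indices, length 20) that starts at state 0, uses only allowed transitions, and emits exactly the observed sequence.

0,4,0,1,5,5,0,4,5,0,1,1,5,5,5,0,1,5,5,0

  0: obs=z cand={0,4} pick 0 [start]
  1: obs=z cand={0,4} pick 4 [0->4 ok]
  2: obs=z cand={0,4} pick 0 [4->0 ok]
  3: obs=x cand={1,3,5} pick 1 [0->1 ok]
  4: obs=x cand={1,3,5} pick 5 [1->5 ok]
  5: obs=x cand={1,3,5} pick 5 [5->5 ok]
  6: obs=z cand={0,4} pick 0 [5->0 ok]
  7: obs=z cand={0,4} pick 4 [0->4 ok]
  8: obs=x cand={1,3,5} pick 5 [4->5 ok]
  9: obs=z cand={0,4} pick 0 [5->0 ok]
  10: obs=x cand={1,3,5} pick 1 [0->1 ok]
  11: obs=x cand={1,3,5} pick 1 [1->1 ok]
  12: obs=x cand={1,3,5} pick 5 [1->5 ok]
  13: obs=x cand={1,3,5} pick 5 [5->5 ok]
  14: obs=x cand={1,3,5} pick 5 [5->5 ok]
  15: obs=z cand={0,4} pick 0 [5->0 ok]
  16: obs=x cand={1,3,5} pick 1 [0->1 ok]
  17: obs=x cand={1,3,5} pick 5 [1->5 ok]
  18: obs=x cand={1,3,5} pick 5 [5->5 ok]
  19: obs=z cand={0,4} pick 0 [5->0 ok]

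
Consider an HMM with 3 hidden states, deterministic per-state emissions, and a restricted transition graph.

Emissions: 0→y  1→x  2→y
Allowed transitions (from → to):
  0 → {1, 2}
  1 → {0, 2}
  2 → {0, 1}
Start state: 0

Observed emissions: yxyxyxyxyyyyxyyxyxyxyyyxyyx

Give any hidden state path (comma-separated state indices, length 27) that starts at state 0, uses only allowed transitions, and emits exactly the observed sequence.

  0: obs=y cand={0,2} pick 0 [start]
  1: obs=x cand={1} pick 1 [0->1 ok]
  2: obs=y cand={0,2} pick 0 [1->0 ok]
  3: obs=x cand={1} pick 1 [0->1 ok]
  4: obs=y cand={0,2} pick 0 [1->0 ok]
  5: obs=x cand={1} pick 1 [0->1 ok]
  6: obs=y cand={0,2} pick 0 [1->0 ok]
  7: obs=x cand={1} pick 1 [0->1 ok]
  8: obs=y cand={0,2} pick 2 [1->2 ok]
  9: obs=y cand={0,2} pick 0 [2->0 ok]
  10: obs=y cand={0,2} pick 2 [0->2 ok]
  11: obs=y cand={0,2} pick 0 [2->0 ok]
  12: obs=x cand={1} pick 1 [0->1 ok]
  13: obs=y cand={0,2} pick 2 [1->2 ok]
  14: obs=y cand={0,2} pick 0 [2->0 ok]
  15: obs=x cand={1} pick 1 [0->1 ok]
  16: obs=y cand={0,2} pick 0 [1->0 ok]
  17: obs=x cand={1} pick 1 [0->1 ok]
  18: obs=y cand={0,2} pick 2 [1->2 ok]
  19: obs=x cand={1} pick 1 [2->1 ok]
  20: obs=y cand={0,2} pick 2 [1->2 ok]
  21: obs=y cand={0,2} pick 0 [2->0 ok]
  22: obs=y cand={0,2} pick 2 [0->2 ok]
  23: obs=x cand={1} pick 1 [2->1 ok]
  24: obs=y cand={0,2} pick 2 [1->2 ok]
  25: obs=y cand={0,2} pick 0 [2->0 ok]
  26: obs=x cand={1} pick 1 [0->1 ok]

0,1,0,1,0,1,0,1,2,0,2,0,1,2,0,1,0,1,2,1,2,0,2,1,2,0,1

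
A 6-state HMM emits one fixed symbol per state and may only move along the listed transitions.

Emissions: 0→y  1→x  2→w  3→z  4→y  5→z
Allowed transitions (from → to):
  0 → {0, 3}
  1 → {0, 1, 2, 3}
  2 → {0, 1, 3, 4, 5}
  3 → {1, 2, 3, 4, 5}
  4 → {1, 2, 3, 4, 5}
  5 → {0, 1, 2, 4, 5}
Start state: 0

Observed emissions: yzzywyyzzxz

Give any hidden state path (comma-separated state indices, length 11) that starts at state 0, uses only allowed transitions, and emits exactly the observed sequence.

  [0] y  {0,4}  => 0  start
  [1] z  {3,5}  => 3  0->3 ok
  [2] z  {3,5}  => 3  3->3 ok
  [3] y  {0,4}  => 4  3->4 ok
  [4] w  {2}  => 2  4->2 ok
  [5] y  {0,4}  => 0  2->0 ok
  [6] y  {0,4}  => 0  0->0 ok
  [7] z  {3,5}  => 3  0->3 ok
  [8] z  {3,5}  => 5  3->5 ok
  [9] x  {1}  => 1  5->1 ok
  [10] z  {3,5}  => 3  1->3 ok

0,3,3,4,2,0,0,3,5,1,3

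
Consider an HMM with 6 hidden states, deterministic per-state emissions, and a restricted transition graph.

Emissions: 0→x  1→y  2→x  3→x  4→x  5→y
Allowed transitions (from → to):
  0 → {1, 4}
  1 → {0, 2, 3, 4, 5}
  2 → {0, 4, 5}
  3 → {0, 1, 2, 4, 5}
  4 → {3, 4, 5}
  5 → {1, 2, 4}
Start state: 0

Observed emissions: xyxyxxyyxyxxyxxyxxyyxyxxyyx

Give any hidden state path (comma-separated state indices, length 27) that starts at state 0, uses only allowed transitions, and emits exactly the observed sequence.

0,1,0,1,2,0,1,5,4,5,4,3,5,2,4,5,4,3,1,5,2,5,4,3,5,1,2

  [0] x  {0,2,3,4}  => 0  start
  [1] y  {1,5}  => 1  0->1 ok
  [2] x  {0,2,3,4}  => 0  1->0 ok
  [3] y  {1,5}  => 1  0->1 ok
  [4] x  {0,2,3,4}  => 2  1->2 ok
  [5] x  {0,2,3,4}  => 0  2->0 ok
  [6] y  {1,5}  => 1  0->1 ok
  [7] y  {1,5}  => 5  1->5 ok
  [8] x  {0,2,3,4}  => 4  5->4 ok
  [9] y  {1,5}  => 5  4->5 ok
  [10] x  {0,2,3,4}  => 4  5->4 ok
  [11] x  {0,2,3,4}  => 3  4->3 ok
  [12] y  {1,5}  => 5  3->5 ok
  [13] x  {0,2,3,4}  => 2  5->2 ok
  [14] x  {0,2,3,4}  => 4  2->4 ok
  [15] y  {1,5}  => 5  4->5 ok
  [16] x  {0,2,3,4}  => 4  5->4 ok
  [17] x  {0,2,3,4}  => 3  4->3 ok
  [18] y  {1,5}  => 1  3->1 ok
  [19] y  {1,5}  => 5  1->5 ok
  [20] x  {0,2,3,4}  => 2  5->2 ok
  [21] y  {1,5}  => 5  2->5 ok
  [22] x  {0,2,3,4}  => 4  5->4 ok
  [23] x  {0,2,3,4}  => 3  4->3 ok
  [24] y  {1,5}  => 5  3->5 ok
  [25] y  {1,5}  => 1  5->1 ok
  [26] x  {0,2,3,4}  => 2  1->2 ok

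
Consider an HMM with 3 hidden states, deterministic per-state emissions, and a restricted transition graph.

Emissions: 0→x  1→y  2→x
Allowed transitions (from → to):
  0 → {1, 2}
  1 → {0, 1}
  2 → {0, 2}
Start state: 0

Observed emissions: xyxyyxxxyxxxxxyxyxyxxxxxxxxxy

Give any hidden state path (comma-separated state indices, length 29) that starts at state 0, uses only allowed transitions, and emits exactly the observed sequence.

  [0] x  {0,2}  => 0  start
  [1] y  {1}  => 1  0->1 ok
  [2] x  {0,2}  => 0  1->0 ok
  [3] y  {1}  => 1  0->1 ok
  [4] y  {1}  => 1  1->1 ok
  [5] x  {0,2}  => 0  1->0 ok
  [6] x  {0,2}  => 2  0->2 ok
  [7] x  {0,2}  => 0  2->0 ok
  [8] y  {1}  => 1  0->1 ok
  [9] x  {0,2}  => 0  1->0 ok
  [10] x  {0,2}  => 2  0->2 ok
  [11] x  {0,2}  => 2  2->2 ok
  [12] x  {0,2}  => 2  2->2 ok
  [13] x  {0,2}  => 0  2->0 ok
  [14] y  {1}  => 1  0->1 ok
  [15] x  {0,2}  => 0  1->0 ok
  [16] y  {1}  => 1  0->1 ok
  [17] x  {0,2}  => 0  1->0 ok
  [18] y  {1}  => 1  0->1 ok
  [19] x  {0,2}  => 0  1->0 ok
  [20] x  {0,2}  => 2  0->2 ok
  [21] x  {0,2}  => 2  2->2 ok
  [22] x  {0,2}  => 2  2->2 ok
  [23] x  {0,2}  => 0  2->0 ok
  [24] x  {0,2}  => 2  0->2 ok
  [25] x  {0,2}  => 0  2->0 ok
  [26] x  {0,2}  => 2  0->2 ok
  [27] x  {0,2}  => 0  2->0 ok
  [28] y  {1}  => 1  0->1 ok

0,1,0,1,1,0,2,0,1,0,2,2,2,0,1,0,1,0,1,0,2,2,2,0,2,0,2,0,1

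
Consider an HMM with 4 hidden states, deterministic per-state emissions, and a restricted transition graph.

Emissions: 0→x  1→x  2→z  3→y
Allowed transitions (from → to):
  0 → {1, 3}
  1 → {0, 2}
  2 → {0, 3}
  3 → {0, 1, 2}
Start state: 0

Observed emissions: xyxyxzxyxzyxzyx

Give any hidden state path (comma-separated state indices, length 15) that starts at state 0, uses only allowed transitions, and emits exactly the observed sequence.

  [0] x  {0,1}  => 0  start
  [1] y  {3}  => 3  0->3 ok
  [2] x  {0,1}  => 0  3->0 ok
  [3] y  {3}  => 3  0->3 ok
  [4] x  {0,1}  => 1  3->1 ok
  [5] z  {2}  => 2  1->2 ok
  [6] x  {0,1}  => 0  2->0 ok
  [7] y  {3}  => 3  0->3 ok
  [8] x  {0,1}  => 1  3->1 ok
  [9] z  {2}  => 2  1->2 ok
  [10] y  {3}  => 3  2->3 ok
  [11] x  {0,1}  => 1  3->1 ok
  [12] z  {2}  => 2  1->2 ok
  [13] y  {3}  => 3  2->3 ok
  [14] x  {0,1}  => 1  3->1 ok

0,3,0,3,1,2,0,3,1,2,3,1,2,3,1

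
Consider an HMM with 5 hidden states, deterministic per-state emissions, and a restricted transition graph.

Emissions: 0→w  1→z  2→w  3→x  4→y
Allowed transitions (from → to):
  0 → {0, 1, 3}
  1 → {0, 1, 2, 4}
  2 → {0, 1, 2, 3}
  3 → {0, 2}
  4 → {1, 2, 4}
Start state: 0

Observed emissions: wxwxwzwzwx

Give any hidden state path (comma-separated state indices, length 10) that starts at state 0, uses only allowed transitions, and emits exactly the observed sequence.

0,3,0,3,0,1,2,1,2,3

  t0 'w' -> {0,2}, take 0 (start)
  t1 'x' -> {3}, take 3 (0->3 ok)
  t2 'w' -> {0,2}, take 0 (3->0 ok)
  t3 'x' -> {3}, take 3 (0->3 ok)
  t4 'w' -> {0,2}, take 0 (3->0 ok)
  t5 'z' -> {1}, take 1 (0->1 ok)
  t6 'w' -> {0,2}, take 2 (1->2 ok)
  t7 'z' -> {1}, take 1 (2->1 ok)
  t8 'w' -> {0,2}, take 2 (1->2 ok)
  t9 'x' -> {3}, take 3 (2->3 ok)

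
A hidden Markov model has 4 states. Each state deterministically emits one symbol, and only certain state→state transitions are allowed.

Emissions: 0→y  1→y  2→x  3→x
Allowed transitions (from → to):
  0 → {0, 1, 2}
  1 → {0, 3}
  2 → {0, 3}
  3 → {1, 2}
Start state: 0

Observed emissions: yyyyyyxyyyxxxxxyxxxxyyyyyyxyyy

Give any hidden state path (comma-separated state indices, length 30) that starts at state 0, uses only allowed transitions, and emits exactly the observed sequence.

0,0,1,0,1,0,2,0,0,1,3,2,3,2,3,1,3,2,3,2,0,0,0,1,0,0,2,0,0,0

  [0] y  {0,1}  => 0  start
  [1] y  {0,1}  => 0  0->0 ok
  [2] y  {0,1}  => 1  0->1 ok
  [3] y  {0,1}  => 0  1->0 ok
  [4] y  {0,1}  => 1  0->1 ok
  [5] y  {0,1}  => 0  1->0 ok
  [6] x  {2,3}  => 2  0->2 ok
  [7] y  {0,1}  => 0  2->0 ok
  [8] y  {0,1}  => 0  0->0 ok
  [9] y  {0,1}  => 1  0->1 ok
  [10] x  {2,3}  => 3  1->3 ok
  [11] x  {2,3}  => 2  3->2 ok
  [12] x  {2,3}  => 3  2->3 ok
  [13] x  {2,3}  => 2  3->2 ok
  [14] x  {2,3}  => 3  2->3 ok
  [15] y  {0,1}  => 1  3->1 ok
  [16] x  {2,3}  => 3  1->3 ok
  [17] x  {2,3}  => 2  3->2 ok
  [18] x  {2,3}  => 3  2->3 ok
  [19] x  {2,3}  => 2  3->2 ok
  [20] y  {0,1}  => 0  2->0 ok
  [21] y  {0,1}  => 0  0->0 ok
  [22] y  {0,1}  => 0  0->0 ok
  [23] y  {0,1}  => 1  0->1 ok
  [24] y  {0,1}  => 0  1->0 ok
  [25] y  {0,1}  => 0  0->0 ok
  [26] x  {2,3}  => 2  0->2 ok
  [27] y  {0,1}  => 0  2->0 ok
  [28] y  {0,1}  => 0  0->0 ok
  [29] y  {0,1}  => 0  0->0 ok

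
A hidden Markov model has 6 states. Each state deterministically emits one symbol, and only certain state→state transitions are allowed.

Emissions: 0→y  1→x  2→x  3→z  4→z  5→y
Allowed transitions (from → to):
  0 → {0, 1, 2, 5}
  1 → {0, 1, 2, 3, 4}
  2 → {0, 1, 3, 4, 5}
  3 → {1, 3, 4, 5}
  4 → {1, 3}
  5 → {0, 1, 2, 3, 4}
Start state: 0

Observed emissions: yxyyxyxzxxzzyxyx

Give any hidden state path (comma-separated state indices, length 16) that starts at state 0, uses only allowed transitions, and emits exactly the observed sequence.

0,2,0,0,2,0,2,4,1,2,4,3,5,1,0,1

  [0] y  {0,5}  => 0  start
  [1] x  {1,2}  => 2  0->2 ok
  [2] y  {0,5}  => 0  2->0 ok
  [3] y  {0,5}  => 0  0->0 ok
  [4] x  {1,2}  => 2  0->2 ok
  [5] y  {0,5}  => 0  2->0 ok
  [6] x  {1,2}  => 2  0->2 ok
  [7] z  {3,4}  => 4  2->4 ok
  [8] x  {1,2}  => 1  4->1 ok
  [9] x  {1,2}  => 2  1->2 ok
  [10] z  {3,4}  => 4  2->4 ok
  [11] z  {3,4}  => 3  4->3 ok
  [12] y  {0,5}  => 5  3->5 ok
  [13] x  {1,2}  => 1  5->1 ok
  [14] y  {0,5}  => 0  1->0 ok
  [15] x  {1,2}  => 1  0->1 ok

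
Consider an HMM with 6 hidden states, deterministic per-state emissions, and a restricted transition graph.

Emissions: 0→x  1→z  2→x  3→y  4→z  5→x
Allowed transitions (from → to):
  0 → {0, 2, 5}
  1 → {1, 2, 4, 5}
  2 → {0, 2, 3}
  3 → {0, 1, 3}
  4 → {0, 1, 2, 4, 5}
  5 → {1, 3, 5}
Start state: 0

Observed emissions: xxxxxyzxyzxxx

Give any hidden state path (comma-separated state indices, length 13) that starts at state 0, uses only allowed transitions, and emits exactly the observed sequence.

  t0 'x' -> {0,2,5}, take 0 (start)
  t1 'x' -> {0,2,5}, take 2 (0->2 ok)
  t2 'x' -> {0,2,5}, take 2 (2->2 ok)
  t3 'x' -> {0,2,5}, take 2 (2->2 ok)
  t4 'x' -> {0,2,5}, take 2 (2->2 ok)
  t5 'y' -> {3}, take 3 (2->3 ok)
  t6 'z' -> {1,4}, take 1 (3->1 ok)
  t7 'x' -> {0,2,5}, take 2 (1->2 ok)
  t8 'y' -> {3}, take 3 (2->3 ok)
  t9 'z' -> {1,4}, take 1 (3->1 ok)
  t10 'x' -> {0,2,5}, take 2 (1->2 ok)
  t11 'x' -> {0,2,5}, take 0 (2->0 ok)
  t12 'x' -> {0,2,5}, take 0 (0->0 ok)

0,2,2,2,2,3,1,2,3,1,2,0,0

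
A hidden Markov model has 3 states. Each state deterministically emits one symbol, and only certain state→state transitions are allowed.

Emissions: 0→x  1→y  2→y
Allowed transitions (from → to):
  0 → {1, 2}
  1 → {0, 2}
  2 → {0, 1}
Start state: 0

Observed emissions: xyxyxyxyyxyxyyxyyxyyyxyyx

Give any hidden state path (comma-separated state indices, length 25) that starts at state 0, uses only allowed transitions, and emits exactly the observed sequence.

  0: obs=x cand={0} pick 0 [start]
  1: obs=y cand={1,2} pick 2 [0->2 ok]
  2: obs=x cand={0} pick 0 [2->0 ok]
  3: obs=y cand={1,2} pick 2 [0->2 ok]
  4: obs=x cand={0} pick 0 [2->0 ok]
  5: obs=y cand={1,2} pick 1 [0->1 ok]
  6: obs=x cand={0} pick 0 [1->0 ok]
  7: obs=y cand={1,2} pick 1 [0->1 ok]
  8: obs=y cand={1,2} pick 2 [1->2 ok]
  9: obs=x cand={0} pick 0 [2->0 ok]
  10: obs=y cand={1,2} pick 2 [0->2 ok]
  11: obs=x cand={0} pick 0 [2->0 ok]
  12: obs=y cand={1,2} pick 2 [0->2 ok]
  13: obs=y cand={1,2} pick 1 [2->1 ok]
  14: obs=x cand={0} pick 0 [1->0 ok]
  15: obs=y cand={1,2} pick 2 [0->2 ok]
  16: obs=y cand={1,2} pick 1 [2->1 ok]
  17: obs=x cand={0} pick 0 [1->0 ok]
  18: obs=y cand={1,2} pick 1 [0->1 ok]
  19: obs=y cand={1,2} pick 2 [1->2 ok]
  20: obs=y cand={1,2} pick 1 [2->1 ok]
  21: obs=x cand={0} pick 0 [1->0 ok]
  22: obs=y cand={1,2} pick 2 [0->2 ok]
  23: obs=y cand={1,2} pick 1 [2->1 ok]
  24: obs=x cand={0} pick 0 [1->0 ok]

0,2,0,2,0,1,0,1,2,0,2,0,2,1,0,2,1,0,1,2,1,0,2,1,0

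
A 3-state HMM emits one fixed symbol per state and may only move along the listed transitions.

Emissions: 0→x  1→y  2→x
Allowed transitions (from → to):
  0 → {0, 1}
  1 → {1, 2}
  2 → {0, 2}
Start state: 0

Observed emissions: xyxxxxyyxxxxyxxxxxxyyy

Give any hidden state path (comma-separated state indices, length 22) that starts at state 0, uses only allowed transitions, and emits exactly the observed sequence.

0,1,2,2,2,0,1,1,2,2,2,0,1,2,0,0,0,0,0,1,1,1

  0: obs=x cand={0,2} pick 0 [start]
  1: obs=y cand={1} pick 1 [0->1 ok]
  2: obs=x cand={0,2} pick 2 [1->2 ok]
  3: obs=x cand={0,2} pick 2 [2->2 ok]
  4: obs=x cand={0,2} pick 2 [2->2 ok]
  5: obs=x cand={0,2} pick 0 [2->0 ok]
  6: obs=y cand={1} pick 1 [0->1 ok]
  7: obs=y cand={1} pick 1 [1->1 ok]
  8: obs=x cand={0,2} pick 2 [1->2 ok]
  9: obs=x cand={0,2} pick 2 [2->2 ok]
  10: obs=x cand={0,2} pick 2 [2->2 ok]
  11: obs=x cand={0,2} pick 0 [2->0 ok]
  12: obs=y cand={1} pick 1 [0->1 ok]
  13: obs=x cand={0,2} pick 2 [1->2 ok]
  14: obs=x cand={0,2} pick 0 [2->0 ok]
  15: obs=x cand={0,2} pick 0 [0->0 ok]
  16: obs=x cand={0,2} pick 0 [0->0 ok]
  17: obs=x cand={0,2} pick 0 [0->0 ok]
  18: obs=x cand={0,2} pick 0 [0->0 ok]
  19: obs=y cand={1} pick 1 [0->1 ok]
  20: obs=y cand={1} pick 1 [1->1 ok]
  21: obs=y cand={1} pick 1 [1->1 ok]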